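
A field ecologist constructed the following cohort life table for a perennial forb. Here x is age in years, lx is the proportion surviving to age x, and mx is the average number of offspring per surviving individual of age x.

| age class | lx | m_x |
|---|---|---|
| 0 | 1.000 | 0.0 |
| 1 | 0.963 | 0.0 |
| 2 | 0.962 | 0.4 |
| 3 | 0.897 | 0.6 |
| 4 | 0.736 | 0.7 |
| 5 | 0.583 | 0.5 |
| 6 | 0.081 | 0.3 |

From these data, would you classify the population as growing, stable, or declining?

R0 = Σ lx·mx = 0 + 0 + 0.3848 + 0.5382 + 0.5152 + 0.2915 + 0.0243 = 1.754
R0 > 1, so the population is growing.

growing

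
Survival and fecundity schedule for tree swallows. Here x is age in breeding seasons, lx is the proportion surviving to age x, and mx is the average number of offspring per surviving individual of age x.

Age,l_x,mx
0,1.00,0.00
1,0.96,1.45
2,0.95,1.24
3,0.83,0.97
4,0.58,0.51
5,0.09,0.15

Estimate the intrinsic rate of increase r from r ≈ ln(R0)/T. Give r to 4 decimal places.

0.6481

R0 = Σ lx·mx = 0 + 1.392 + 1.178 + 0.8051 + 0.2958 + 0.0135 = 3.6844
Σ x·lx·mx = 7.414; T = 7.414/3.6844 = 2.01227…
r ≈ ln(R0)/T = ln(3.6844)/2.01227… = 0.648079… → 0.6481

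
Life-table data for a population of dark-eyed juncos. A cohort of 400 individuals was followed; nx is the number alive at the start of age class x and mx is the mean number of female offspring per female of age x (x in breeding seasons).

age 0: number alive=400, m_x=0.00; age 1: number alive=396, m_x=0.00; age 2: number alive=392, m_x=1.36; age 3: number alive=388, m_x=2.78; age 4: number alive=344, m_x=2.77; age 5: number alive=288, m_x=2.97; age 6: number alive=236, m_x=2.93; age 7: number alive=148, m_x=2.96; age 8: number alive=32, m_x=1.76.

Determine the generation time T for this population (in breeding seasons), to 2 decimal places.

lx = nx/n0 = nx/400: 1, 0.99, 0.98, 0.97, 0.86, 0.72, 0.59, 0.37, 0.08
lx·mx: 0, 0, 1.3328, 2.6966, 2.3822, 2.1384, 1.7287, 1.0952, 0.1408 → R0 = 11.5147
x·lx·mx: 0, 0, 2.6656, 8.0898, 9.5288, 10.692, 10.3722, 7.6664, 1.1264 → Σ = 50.1412
T = 50.1412 / 11.5147 = 4.354538… → 4.35

4.35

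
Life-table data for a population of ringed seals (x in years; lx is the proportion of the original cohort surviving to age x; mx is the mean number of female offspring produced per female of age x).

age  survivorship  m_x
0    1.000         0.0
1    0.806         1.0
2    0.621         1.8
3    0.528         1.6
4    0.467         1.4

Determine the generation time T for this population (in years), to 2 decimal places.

2.39

lx·mx: 0, 0.806, 1.1178, 0.8448, 0.6538 → R0 = 3.4224
x·lx·mx: 0, 0.806, 2.2356, 2.5344, 2.6152 → Σ = 8.1912
T = 8.1912 / 3.4224 = 2.393408… → 2.39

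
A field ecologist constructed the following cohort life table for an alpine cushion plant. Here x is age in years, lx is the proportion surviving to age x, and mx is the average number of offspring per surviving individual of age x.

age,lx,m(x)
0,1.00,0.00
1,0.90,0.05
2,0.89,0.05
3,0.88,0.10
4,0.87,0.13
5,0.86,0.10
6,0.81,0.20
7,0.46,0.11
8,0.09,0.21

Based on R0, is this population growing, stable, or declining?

declining

R0 = Σ lx·mx = 0 + 0.045 + 0.0445 + 0.088 + 0.1131 + 0.086 + 0.162 + 0.0506 + 0.0189 = 0.6081
R0 < 1, so the population is declining.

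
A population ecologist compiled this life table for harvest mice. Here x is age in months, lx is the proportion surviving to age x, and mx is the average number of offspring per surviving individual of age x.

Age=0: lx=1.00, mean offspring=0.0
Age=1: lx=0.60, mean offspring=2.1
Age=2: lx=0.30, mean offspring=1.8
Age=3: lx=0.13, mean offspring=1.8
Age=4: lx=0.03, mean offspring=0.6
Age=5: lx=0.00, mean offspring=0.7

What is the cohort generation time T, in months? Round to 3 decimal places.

lx·mx: 0, 1.26, 0.54, 0.234, 0.018, 0 → R0 = 2.052
x·lx·mx: 0, 1.26, 1.08, 0.702, 0.072, 0 → Σ = 3.114
T = 3.114 / 2.052 = 1.517544… → 1.518

1.518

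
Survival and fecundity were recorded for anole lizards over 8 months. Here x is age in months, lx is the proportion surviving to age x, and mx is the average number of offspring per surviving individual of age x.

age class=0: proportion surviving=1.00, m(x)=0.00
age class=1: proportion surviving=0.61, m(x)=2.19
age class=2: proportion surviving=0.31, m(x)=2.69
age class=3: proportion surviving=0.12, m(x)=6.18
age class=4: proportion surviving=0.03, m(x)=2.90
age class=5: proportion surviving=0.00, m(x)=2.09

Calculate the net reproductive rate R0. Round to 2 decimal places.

3.00

lx·mx by age: 0, 1.3359, 0.8339, 0.7416, 0.087, 0
R0 = Σ lx·mx = 2.9984 → 3.00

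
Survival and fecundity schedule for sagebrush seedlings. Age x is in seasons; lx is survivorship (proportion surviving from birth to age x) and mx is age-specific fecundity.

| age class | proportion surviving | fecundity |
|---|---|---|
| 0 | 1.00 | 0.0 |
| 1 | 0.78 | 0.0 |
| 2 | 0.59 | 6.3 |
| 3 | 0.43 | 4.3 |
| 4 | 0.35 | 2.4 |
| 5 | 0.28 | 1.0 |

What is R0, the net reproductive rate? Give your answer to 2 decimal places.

6.69

lx·mx by age: 0, 0, 3.717, 1.849, 0.84, 0.28
R0 = Σ lx·mx = 6.686 → 6.69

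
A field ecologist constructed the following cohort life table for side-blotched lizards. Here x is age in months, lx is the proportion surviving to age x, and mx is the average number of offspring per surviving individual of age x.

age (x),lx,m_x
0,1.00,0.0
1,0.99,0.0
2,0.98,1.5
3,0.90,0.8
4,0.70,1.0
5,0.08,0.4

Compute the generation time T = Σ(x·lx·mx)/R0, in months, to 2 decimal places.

lx·mx: 0, 0, 1.47, 0.72, 0.7, 0.032 → R0 = 2.922
x·lx·mx: 0, 0, 2.94, 2.16, 2.8, 0.16 → Σ = 8.06
T = 8.06 / 2.922 = 2.758385… → 2.76

2.76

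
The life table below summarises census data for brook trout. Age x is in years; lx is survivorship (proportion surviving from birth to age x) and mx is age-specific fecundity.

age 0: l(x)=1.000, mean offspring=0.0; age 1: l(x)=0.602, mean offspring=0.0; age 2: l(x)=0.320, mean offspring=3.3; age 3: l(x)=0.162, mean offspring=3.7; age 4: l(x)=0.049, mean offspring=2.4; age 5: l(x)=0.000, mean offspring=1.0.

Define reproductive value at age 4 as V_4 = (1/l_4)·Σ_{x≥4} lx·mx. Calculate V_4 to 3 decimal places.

lx·mx for x ≥ 4: 0.1176, 0 → sum = 0.1176
V_4 = 0.1176 / l_4 = 0.1176 / 0.049 = 2.4 → 2.400

2.400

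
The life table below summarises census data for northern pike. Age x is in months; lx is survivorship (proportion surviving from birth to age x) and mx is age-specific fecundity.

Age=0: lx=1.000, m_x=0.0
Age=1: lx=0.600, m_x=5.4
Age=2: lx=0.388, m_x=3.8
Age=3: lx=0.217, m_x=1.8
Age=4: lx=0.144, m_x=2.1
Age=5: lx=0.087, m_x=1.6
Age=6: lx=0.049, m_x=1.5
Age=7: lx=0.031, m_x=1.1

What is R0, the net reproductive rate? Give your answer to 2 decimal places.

5.65

lx·mx by age: 0, 3.24, 1.4744, 0.3906, 0.3024, 0.1392, 0.0735, 0.0341
R0 = Σ lx·mx = 5.6542 → 5.65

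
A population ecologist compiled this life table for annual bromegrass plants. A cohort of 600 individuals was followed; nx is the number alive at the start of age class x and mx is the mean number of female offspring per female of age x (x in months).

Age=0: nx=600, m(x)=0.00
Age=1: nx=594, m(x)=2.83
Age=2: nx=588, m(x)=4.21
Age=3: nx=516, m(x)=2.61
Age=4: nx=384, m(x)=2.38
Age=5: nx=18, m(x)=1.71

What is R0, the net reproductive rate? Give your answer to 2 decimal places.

lx = nx/n0 = nx/600: 1, 0.99, 0.98, 0.86, 0.64, 0.03
lx·mx by age: 0, 2.8017, 4.1258, 2.2446, 1.5232, 0.0513
R0 = Σ lx·mx = 10.7466 → 10.75

10.75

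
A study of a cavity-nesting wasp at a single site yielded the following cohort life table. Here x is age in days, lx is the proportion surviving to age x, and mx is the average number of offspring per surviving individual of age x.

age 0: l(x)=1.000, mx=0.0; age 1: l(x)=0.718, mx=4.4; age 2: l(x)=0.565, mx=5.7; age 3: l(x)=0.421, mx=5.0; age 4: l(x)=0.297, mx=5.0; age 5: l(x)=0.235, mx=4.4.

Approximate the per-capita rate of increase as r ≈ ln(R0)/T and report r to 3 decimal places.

R0 = Σ lx·mx = 0 + 3.1592 + 3.2205 + 2.105 + 1.485 + 1.034 = 11.0037
Σ x·lx·mx = 27.0252; T = 27.0252/11.0037 = 2.45601…
r ≈ ln(R0)/T = ln(11.0037)/2.45601… = 0.97647… → 0.976

0.976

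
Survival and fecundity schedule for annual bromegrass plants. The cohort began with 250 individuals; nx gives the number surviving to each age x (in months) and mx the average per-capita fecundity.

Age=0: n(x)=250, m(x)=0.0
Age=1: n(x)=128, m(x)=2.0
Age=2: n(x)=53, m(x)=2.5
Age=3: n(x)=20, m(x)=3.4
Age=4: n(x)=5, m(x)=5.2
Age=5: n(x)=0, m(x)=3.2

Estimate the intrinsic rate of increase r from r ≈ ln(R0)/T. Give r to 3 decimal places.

lx = nx/n0 = nx/250: 1, 0.512, 0.212, 0.08, 0.02, 0
R0 = Σ lx·mx = 0 + 1.024 + 0.53 + 0.272 + 0.104 + 0 = 1.93
Σ x·lx·mx = 3.316; T = 3.316/1.93 = 1.71813…
r ≈ ln(R0)/T = ln(1.93)/1.71813… = 0.38269… → 0.383

0.383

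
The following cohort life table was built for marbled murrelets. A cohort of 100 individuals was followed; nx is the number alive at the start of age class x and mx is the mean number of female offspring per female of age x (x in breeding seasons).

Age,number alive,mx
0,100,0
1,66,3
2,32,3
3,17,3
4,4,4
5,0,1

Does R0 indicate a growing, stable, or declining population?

growing

lx = nx/n0 = nx/100: 1, 0.66, 0.32, 0.17, 0.04, 0
R0 = Σ lx·mx = 0 + 1.98 + 0.96 + 0.51 + 0.16 + 0 = 3.61
R0 > 1, so the population is growing.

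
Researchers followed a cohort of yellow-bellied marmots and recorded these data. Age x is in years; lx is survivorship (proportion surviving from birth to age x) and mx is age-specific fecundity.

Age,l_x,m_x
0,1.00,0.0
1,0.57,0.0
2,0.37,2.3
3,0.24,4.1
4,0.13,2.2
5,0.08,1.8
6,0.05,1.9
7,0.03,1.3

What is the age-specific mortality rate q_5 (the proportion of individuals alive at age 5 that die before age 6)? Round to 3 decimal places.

0.375

q_5 = (l_5 − l_6) / l_5 = (0.08 − 0.05) / 0.08
     = 0.03 / 0.08 = 0.375 → 0.375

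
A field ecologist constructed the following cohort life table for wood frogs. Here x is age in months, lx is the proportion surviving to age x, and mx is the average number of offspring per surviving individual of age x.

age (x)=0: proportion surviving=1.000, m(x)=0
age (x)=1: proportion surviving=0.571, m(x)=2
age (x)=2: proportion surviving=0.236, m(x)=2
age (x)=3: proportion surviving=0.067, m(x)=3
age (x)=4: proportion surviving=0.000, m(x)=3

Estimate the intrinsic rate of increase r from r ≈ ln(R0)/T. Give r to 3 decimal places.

0.402

R0 = Σ lx·mx = 0 + 1.142 + 0.472 + 0.201 + 0 = 1.815
Σ x·lx·mx = 2.689; T = 2.689/1.815 = 1.48154…
r ≈ ln(R0)/T = ln(1.815)/1.48154… = 0.40234… → 0.402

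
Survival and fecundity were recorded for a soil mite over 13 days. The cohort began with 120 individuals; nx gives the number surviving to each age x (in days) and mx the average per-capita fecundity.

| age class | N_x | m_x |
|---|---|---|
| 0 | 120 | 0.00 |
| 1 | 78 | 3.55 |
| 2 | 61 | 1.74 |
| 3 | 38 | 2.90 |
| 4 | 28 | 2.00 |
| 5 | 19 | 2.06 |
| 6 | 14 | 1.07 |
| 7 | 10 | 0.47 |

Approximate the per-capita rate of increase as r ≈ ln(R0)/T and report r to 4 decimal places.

0.7243

lx = nx/n0 = nx/120: 1, 0.65, 0.50833…, 0.31667…, 0.23333…, 0.15833…, 0.11667…, 0.08333…
R0 = Σ lx·mx = 0 + 2.3075 + 0.8845… + 0.91833… + 0.46667… + 0.32617… + 0.12483… + 0.03917… = 5.067167…
Σ x·lx·mx = 11.352167…; T = 11.352167…/5.067167… = 2.24034…
r ≈ ln(R0)/T = ln(5.067167…)/2.24034… = 0.724347… → 0.7243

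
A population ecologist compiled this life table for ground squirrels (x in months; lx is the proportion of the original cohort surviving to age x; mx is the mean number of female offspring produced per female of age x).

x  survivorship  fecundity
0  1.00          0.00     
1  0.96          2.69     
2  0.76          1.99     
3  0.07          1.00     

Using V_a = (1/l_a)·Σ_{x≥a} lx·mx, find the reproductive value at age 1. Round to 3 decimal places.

4.338

lx·mx for x ≥ 1: 2.5824, 1.5124, 0.07 → sum = 4.1648
V_1 = 4.1648 / l_1 = 4.1648 / 0.96 = 4.338333… → 4.338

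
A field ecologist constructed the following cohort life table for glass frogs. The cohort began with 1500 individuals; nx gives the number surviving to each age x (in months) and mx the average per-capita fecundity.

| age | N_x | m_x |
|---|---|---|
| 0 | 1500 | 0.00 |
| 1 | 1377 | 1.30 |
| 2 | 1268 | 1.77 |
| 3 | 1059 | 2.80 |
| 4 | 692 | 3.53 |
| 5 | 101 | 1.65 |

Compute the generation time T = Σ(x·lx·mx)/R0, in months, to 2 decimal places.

lx = nx/n0 = nx/1500: 1, 0.918, 0.84533…, 0.706, 0.46133…, 0.06733…
lx·mx: 0, 1.1934, 1.49624…, 1.9768, 1.628507…, 0.1111… → R0 = 6.406047…
x·lx·mx: 0, 1.1934, 2.99248…, 5.9304, 6.514027…, 0.5555… → Σ = 17.185807…
T = 17.185807… / 6.406047… = 2.682748… → 2.68

2.68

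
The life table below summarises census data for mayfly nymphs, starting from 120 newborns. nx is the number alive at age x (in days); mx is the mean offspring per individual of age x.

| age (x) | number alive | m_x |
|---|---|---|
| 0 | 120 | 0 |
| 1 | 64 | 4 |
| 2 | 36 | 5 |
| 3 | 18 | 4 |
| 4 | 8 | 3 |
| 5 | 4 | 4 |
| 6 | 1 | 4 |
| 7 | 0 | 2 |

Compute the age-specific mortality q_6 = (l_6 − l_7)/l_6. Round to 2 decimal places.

lx = nx/n0 = nx/120: 1, 0.53333…, 0.3, 0.15, 0.06667…, 0.03333…, 0.00833…, 0
q_6 = (l_6 − l_7) / l_6 = (0.008333… − 0) / 0.008333…
     = 0.008333… / 0.008333… = 1 → 1.00

1.00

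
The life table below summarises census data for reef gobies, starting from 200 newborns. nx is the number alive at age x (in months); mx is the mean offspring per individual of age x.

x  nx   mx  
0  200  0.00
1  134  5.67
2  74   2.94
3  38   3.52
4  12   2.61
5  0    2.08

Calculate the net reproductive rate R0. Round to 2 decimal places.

5.71

lx = nx/n0 = nx/200: 1, 0.67, 0.37, 0.19, 0.06, 0
lx·mx by age: 0, 3.7989, 1.0878, 0.6688, 0.1566, 0
R0 = Σ lx·mx = 5.7121 → 5.71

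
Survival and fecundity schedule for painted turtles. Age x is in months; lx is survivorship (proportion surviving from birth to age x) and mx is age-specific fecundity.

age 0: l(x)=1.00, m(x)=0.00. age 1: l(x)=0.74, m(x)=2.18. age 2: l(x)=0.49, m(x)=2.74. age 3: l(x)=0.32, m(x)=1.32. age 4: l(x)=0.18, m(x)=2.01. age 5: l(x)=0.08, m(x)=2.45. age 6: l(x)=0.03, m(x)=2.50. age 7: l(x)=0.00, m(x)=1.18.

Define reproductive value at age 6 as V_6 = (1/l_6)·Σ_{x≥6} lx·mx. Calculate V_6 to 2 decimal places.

lx·mx for x ≥ 6: 0.075, 0 → sum = 0.075
V_6 = 0.075 / l_6 = 0.075 / 0.03 = 2.5 → 2.50

2.50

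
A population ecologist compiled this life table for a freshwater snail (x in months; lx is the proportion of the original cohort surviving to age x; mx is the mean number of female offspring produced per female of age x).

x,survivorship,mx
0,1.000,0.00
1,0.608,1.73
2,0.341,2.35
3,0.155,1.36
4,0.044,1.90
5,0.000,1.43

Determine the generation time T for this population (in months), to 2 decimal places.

1.69

lx·mx: 0, 1.05184, 0.80135, 0.2108, 0.0836, 0 → R0 = 2.14759
x·lx·mx: 0, 1.05184, 1.6027, 0.6324, 0.3344, 0 → Σ = 3.62134
T = 3.62134 / 2.14759 = 1.686234… → 1.69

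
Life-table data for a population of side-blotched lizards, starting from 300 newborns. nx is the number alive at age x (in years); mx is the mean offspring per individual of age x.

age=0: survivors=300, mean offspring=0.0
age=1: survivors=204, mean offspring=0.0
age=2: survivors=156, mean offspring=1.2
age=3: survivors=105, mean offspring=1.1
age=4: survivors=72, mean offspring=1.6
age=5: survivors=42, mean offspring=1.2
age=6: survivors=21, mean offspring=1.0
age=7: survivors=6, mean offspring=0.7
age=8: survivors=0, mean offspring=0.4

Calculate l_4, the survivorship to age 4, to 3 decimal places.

l_4 = n_4/n_0 = 72/300 = 0.24 → 0.240

0.240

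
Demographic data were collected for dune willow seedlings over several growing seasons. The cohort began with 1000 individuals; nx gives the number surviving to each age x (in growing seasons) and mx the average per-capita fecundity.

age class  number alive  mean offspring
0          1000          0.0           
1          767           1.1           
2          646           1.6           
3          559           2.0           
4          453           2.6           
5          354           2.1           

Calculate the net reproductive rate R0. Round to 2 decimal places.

4.92

lx = nx/n0 = nx/1000: 1, 0.767, 0.646, 0.559, 0.453, 0.354
lx·mx by age: 0, 0.8437, 1.0336, 1.118, 1.1778, 0.7434
R0 = Σ lx·mx = 4.9165 → 4.92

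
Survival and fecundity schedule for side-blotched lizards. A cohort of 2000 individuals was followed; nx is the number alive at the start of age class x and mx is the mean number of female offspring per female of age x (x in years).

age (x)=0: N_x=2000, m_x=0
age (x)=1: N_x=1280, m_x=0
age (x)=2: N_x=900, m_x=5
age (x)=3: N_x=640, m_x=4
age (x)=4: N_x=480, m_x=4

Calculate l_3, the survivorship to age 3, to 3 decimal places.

0.320

l_3 = n_3/n_0 = 640/2000 = 0.32 → 0.320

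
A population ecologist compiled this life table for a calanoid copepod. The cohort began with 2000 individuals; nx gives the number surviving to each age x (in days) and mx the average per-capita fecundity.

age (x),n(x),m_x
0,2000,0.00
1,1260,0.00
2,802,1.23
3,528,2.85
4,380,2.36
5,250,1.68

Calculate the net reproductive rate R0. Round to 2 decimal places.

1.90

lx = nx/n0 = nx/2000: 1, 0.63, 0.401, 0.264, 0.19, 0.125
lx·mx by age: 0, 0, 0.49323, 0.7524, 0.4484, 0.21
R0 = Σ lx·mx = 1.90403 → 1.90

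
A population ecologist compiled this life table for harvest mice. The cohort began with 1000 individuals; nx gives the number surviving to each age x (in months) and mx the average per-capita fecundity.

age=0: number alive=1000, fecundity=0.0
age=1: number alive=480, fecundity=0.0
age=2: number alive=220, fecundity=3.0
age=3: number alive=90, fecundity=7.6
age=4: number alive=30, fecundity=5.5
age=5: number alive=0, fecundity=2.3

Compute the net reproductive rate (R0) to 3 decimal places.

1.509

lx = nx/n0 = nx/1000: 1, 0.48, 0.22, 0.09, 0.03, 0
lx·mx by age: 0, 0, 0.66, 0.684, 0.165, 0
R0 = Σ lx·mx = 1.509 → 1.509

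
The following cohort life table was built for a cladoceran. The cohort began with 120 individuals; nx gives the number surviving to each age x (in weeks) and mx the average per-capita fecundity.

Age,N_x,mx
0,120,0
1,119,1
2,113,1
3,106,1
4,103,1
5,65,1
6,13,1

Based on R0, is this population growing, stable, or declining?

lx = nx/n0 = nx/120: 1, 0.99167…, 0.94167…, 0.88333…, 0.85833…, 0.54167…, 0.10833…
R0 = Σ lx·mx = 0 + 0.991667… + 0.941667… + 0.883333… + 0.858333… + 0.541667… + 0.108333… = 4.325…
R0 > 1, so the population is growing.

growing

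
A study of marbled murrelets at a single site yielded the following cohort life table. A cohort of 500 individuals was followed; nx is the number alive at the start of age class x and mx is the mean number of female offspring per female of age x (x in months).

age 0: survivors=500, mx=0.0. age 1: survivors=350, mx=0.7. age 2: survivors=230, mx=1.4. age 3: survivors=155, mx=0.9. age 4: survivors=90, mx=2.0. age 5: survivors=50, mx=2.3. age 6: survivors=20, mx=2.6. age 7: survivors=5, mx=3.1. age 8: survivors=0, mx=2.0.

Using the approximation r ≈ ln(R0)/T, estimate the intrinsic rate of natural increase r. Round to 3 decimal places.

0.269

lx = nx/n0 = nx/500: 1, 0.7, 0.46, 0.31, 0.18, 0.1, 0.04, 0.01, 0
R0 = Σ lx·mx = 0 + 0.49 + 0.644 + 0.279 + 0.36 + 0.23 + 0.104 + 0.031 + 0 = 2.138
Σ x·lx·mx = 6.046; T = 6.046/2.138 = 2.82788…
r ≈ ln(R0)/T = ln(2.138)/2.82788… = 0.26871… → 0.269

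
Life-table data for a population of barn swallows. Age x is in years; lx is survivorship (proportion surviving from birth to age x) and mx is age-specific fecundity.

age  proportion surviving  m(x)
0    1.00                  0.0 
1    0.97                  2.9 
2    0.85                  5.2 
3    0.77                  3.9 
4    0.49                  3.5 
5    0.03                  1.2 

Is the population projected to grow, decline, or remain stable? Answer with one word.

growing

R0 = Σ lx·mx = 0 + 2.813 + 4.42 + 3.003 + 1.715 + 0.036 = 11.987
R0 > 1, so the population is growing.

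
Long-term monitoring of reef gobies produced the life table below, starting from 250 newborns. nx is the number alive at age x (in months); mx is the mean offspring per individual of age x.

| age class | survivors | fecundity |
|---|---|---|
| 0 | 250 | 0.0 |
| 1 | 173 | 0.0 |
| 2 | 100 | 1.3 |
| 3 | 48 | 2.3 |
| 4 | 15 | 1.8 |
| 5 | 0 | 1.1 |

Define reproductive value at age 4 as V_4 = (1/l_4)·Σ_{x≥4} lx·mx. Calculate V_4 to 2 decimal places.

1.80

lx = nx/n0 = nx/250: 1, 0.692, 0.4, 0.192, 0.06, 0
lx·mx for x ≥ 4: 0.108, 0 → sum = 0.108
V_4 = 0.108 / l_4 = 0.108 / 0.06 = 1.8 → 1.80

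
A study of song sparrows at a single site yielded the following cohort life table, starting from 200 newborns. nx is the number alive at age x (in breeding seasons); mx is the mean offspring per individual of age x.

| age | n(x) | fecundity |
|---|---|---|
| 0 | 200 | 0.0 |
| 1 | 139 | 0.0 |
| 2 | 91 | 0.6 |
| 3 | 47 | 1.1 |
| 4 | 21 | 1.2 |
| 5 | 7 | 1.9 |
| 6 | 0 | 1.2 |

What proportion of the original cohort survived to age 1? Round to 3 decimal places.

l_1 = n_1/n_0 = 139/200 = 0.695 → 0.695

0.695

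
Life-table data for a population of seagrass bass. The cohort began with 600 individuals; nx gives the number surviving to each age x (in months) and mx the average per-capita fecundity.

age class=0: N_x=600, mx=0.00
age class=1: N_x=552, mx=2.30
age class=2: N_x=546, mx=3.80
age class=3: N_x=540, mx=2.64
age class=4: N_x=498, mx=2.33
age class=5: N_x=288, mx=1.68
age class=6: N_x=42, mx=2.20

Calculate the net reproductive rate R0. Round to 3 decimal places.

10.844

lx = nx/n0 = nx/600: 1, 0.92, 0.91, 0.9, 0.83, 0.48, 0.07
lx·mx by age: 0, 2.116, 3.458, 2.376, 1.9339, 0.8064, 0.154
R0 = Σ lx·mx = 10.8443 → 10.844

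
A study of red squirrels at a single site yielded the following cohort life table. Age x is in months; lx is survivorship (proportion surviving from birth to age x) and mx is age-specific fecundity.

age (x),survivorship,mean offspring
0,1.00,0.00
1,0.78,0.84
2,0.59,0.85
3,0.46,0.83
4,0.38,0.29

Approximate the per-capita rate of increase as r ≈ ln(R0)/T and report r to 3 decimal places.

R0 = Σ lx·mx = 0 + 0.6552 + 0.5015 + 0.3818 + 0.1102 = 1.6487
Σ x·lx·mx = 3.2444; T = 3.2444/1.6487 = 1.96785…
r ≈ ln(R0)/T = ln(1.6487)/1.96785… = 0.25408… → 0.254

0.254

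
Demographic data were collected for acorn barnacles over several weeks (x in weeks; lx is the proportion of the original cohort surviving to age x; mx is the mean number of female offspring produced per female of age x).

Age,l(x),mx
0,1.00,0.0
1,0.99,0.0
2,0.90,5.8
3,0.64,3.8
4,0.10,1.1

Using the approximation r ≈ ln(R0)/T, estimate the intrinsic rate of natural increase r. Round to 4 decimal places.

R0 = Σ lx·mx = 0 + 0 + 5.22 + 2.432 + 0.11 = 7.762
Σ x·lx·mx = 18.176; T = 18.176/7.762 = 2.34166…
r ≈ ln(R0)/T = ln(7.762)/2.34166… = 0.875121… → 0.8751

0.8751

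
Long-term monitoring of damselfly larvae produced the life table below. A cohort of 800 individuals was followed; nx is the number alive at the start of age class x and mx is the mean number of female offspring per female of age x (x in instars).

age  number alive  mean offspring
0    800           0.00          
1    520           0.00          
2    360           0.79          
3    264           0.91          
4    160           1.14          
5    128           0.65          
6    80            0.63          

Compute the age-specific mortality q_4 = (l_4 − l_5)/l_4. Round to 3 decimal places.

0.200

lx = nx/n0 = nx/800: 1, 0.65, 0.45, 0.33, 0.2, 0.16, 0.1
q_4 = (l_4 − l_5) / l_4 = (0.2 − 0.16) / 0.2
     = 0.04 / 0.2 = 0.2 → 0.200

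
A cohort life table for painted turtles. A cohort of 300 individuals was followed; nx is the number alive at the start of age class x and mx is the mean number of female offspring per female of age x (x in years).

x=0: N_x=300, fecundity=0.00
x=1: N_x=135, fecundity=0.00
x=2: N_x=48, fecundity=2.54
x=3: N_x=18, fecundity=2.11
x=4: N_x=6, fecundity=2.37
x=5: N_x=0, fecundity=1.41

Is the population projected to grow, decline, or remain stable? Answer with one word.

declining

lx = nx/n0 = nx/300: 1, 0.45, 0.16, 0.06, 0.02, 0
R0 = Σ lx·mx = 0 + 0 + 0.4064 + 0.1266 + 0.0474 + 0 = 0.5804
R0 < 1, so the population is declining.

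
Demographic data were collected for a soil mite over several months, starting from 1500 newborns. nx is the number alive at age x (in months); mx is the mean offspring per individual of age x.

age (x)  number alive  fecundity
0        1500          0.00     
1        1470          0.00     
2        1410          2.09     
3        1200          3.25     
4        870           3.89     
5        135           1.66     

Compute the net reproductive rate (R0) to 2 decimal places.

lx = nx/n0 = nx/1500: 1, 0.98, 0.94, 0.8, 0.58, 0.09
lx·mx by age: 0, 0, 1.9646, 2.6, 2.2562, 0.1494
R0 = Σ lx·mx = 6.9702 → 6.97

6.97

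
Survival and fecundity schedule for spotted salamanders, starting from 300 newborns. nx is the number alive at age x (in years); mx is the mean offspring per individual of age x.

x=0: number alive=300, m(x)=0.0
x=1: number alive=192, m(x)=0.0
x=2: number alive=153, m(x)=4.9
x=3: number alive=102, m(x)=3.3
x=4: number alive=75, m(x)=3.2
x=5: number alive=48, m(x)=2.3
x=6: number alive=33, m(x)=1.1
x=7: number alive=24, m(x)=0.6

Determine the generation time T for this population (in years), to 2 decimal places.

2.92

lx = nx/n0 = nx/300: 1, 0.64, 0.51, 0.34, 0.25, 0.16, 0.11, 0.08
lx·mx: 0, 0, 2.499, 1.122, 0.8, 0.368, 0.121, 0.048 → R0 = 4.958
x·lx·mx: 0, 0, 4.998, 3.366, 3.2, 1.84, 0.726, 0.336 → Σ = 14.466
T = 14.466 / 4.958 = 2.917709… → 2.92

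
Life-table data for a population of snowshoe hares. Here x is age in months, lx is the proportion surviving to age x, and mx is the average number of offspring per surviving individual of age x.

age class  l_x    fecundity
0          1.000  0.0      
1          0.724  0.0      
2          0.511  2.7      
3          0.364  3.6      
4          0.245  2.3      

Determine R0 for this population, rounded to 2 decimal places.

lx·mx by age: 0, 0, 1.3797, 1.3104, 0.5635
R0 = Σ lx·mx = 3.2536 → 3.25

3.25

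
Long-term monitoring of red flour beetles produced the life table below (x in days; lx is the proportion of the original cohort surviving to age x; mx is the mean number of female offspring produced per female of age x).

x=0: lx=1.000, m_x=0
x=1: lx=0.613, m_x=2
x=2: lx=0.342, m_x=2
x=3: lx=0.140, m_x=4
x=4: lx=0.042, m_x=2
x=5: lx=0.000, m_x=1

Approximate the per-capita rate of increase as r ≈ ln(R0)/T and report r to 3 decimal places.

R0 = Σ lx·mx = 0 + 1.226 + 0.684 + 0.56 + 0.084 + 0 = 2.554
Σ x·lx·mx = 4.61; T = 4.61/2.554 = 1.80501…
r ≈ ln(R0)/T = ln(2.554)/1.80501… = 0.51948… → 0.519

0.519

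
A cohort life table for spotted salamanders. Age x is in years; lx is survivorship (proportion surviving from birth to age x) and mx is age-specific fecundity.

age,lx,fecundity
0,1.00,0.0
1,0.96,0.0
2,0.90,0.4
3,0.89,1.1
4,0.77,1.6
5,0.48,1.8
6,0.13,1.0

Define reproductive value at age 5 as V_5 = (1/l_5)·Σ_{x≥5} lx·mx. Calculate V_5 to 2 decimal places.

lx·mx for x ≥ 5: 0.864, 0.13 → sum = 0.994
V_5 = 0.994 / l_5 = 0.994 / 0.48 = 2.070833… → 2.07

2.07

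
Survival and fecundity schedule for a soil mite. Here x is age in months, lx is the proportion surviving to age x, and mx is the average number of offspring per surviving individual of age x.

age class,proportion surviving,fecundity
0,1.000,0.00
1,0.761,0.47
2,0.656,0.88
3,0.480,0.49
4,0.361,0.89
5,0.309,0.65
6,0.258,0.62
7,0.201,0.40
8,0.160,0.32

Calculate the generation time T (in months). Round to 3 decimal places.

lx·mx: 0, 0.35767, 0.57728, 0.2352, 0.32129, 0.20085, 0.15996, 0.0804, 0.0512 → R0 = 1.98385
x·lx·mx: 0, 0.35767, 1.15456, 0.7056, 1.28516, 1.00425, 0.95976, 0.5628, 0.4096 → Σ = 6.4394
T = 6.4394 / 1.98385 = 3.245911… → 3.246

3.246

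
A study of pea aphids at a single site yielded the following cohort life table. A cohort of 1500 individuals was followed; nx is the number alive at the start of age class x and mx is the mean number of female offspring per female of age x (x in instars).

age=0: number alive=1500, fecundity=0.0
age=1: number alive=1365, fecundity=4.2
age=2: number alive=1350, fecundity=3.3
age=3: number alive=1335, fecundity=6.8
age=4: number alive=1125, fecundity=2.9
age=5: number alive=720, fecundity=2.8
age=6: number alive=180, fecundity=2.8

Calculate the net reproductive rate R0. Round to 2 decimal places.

lx = nx/n0 = nx/1500: 1, 0.91, 0.9, 0.89, 0.75, 0.48, 0.12
lx·mx by age: 0, 3.822, 2.97, 6.052, 2.175, 1.344, 0.336
R0 = Σ lx·mx = 16.699 → 16.70

16.70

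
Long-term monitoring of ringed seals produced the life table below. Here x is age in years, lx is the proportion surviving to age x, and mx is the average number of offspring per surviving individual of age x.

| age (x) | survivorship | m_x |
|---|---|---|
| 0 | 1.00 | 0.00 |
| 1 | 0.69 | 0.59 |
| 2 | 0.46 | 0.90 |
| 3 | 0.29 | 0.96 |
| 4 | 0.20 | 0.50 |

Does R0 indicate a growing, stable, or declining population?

R0 = Σ lx·mx = 0 + 0.4071 + 0.414 + 0.2784 + 0.1 = 1.1995
R0 > 1, so the population is growing.

growing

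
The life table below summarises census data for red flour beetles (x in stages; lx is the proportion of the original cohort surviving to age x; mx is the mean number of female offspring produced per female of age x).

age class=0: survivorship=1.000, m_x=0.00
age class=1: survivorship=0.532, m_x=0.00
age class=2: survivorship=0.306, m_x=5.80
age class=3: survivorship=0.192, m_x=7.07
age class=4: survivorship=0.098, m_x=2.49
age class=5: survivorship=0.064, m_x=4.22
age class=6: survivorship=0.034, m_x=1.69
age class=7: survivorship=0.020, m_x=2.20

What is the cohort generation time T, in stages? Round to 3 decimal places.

2.829

lx·mx: 0, 0, 1.7748, 1.35744, 0.24402, 0.27008, 0.05746, 0.044 → R0 = 3.7478
x·lx·mx: 0, 0, 3.5496, 4.07232, 0.97608, 1.3504, 0.34476, 0.308 → Σ = 10.60116
T = 10.60116 / 3.7478 = 2.828635… → 2.829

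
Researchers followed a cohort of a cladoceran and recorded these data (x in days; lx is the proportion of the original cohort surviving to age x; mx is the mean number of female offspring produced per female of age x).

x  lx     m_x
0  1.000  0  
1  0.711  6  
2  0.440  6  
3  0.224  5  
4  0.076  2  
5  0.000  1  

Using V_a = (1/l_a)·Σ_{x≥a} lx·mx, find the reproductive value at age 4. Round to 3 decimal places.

lx·mx for x ≥ 4: 0.152, 0 → sum = 0.152
V_4 = 0.152 / l_4 = 0.152 / 0.076 = 2 → 2.000

2.000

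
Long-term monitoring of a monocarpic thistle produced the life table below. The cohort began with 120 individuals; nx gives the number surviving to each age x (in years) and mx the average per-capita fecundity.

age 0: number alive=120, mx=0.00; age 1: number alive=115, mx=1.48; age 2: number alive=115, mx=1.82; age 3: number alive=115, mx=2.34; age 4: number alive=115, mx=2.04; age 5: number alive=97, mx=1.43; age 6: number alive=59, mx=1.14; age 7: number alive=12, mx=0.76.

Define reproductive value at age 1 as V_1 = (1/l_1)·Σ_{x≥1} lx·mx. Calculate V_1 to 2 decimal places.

9.55

lx = nx/n0 = nx/120: 1, 0.95833…, 0.95833…, 0.95833…, 0.95833…, 0.80833…, 0.49167…, 0.1
lx·mx for x ≥ 1: 1.418333…, 1.744167…, 2.2425…, 1.955…, 1.155917…, 0.5605…, 0.076 → sum = 9.152417…
V_1 = 9.152417… / l_1 = 9.152417… / 0.958333… = 9.550348… → 9.55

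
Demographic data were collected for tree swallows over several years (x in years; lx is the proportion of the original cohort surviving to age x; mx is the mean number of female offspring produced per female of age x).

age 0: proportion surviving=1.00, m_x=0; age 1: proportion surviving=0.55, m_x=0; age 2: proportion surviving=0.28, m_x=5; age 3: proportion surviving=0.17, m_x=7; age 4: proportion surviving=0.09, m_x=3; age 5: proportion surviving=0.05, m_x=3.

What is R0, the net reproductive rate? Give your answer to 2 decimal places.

3.01

lx·mx by age: 0, 0, 1.4, 1.19, 0.27, 0.15
R0 = Σ lx·mx = 3.01 → 3.01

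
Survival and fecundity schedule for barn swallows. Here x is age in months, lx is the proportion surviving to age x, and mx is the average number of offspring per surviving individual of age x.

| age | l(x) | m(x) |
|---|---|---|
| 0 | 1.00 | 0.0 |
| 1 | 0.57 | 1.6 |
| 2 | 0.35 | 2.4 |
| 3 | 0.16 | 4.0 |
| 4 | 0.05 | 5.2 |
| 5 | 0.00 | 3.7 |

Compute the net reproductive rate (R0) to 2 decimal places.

lx·mx by age: 0, 0.912, 0.84, 0.64, 0.26, 0
R0 = Σ lx·mx = 2.652 → 2.65

2.65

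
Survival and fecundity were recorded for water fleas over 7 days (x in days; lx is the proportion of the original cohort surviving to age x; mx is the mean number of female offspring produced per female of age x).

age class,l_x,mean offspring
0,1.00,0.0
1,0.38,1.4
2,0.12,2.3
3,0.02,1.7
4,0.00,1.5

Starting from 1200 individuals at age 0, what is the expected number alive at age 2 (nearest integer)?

Expected survivors = N0 · l_2 = 1200 × 0.12 = 144 → 144

144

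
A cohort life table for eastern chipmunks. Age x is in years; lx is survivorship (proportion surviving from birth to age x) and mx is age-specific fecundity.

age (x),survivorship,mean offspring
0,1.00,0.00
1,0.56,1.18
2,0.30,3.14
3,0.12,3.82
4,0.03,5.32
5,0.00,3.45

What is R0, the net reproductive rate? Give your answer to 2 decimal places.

2.22

lx·mx by age: 0, 0.6608, 0.942, 0.4584, 0.1596, 0
R0 = Σ lx·mx = 2.2208 → 2.22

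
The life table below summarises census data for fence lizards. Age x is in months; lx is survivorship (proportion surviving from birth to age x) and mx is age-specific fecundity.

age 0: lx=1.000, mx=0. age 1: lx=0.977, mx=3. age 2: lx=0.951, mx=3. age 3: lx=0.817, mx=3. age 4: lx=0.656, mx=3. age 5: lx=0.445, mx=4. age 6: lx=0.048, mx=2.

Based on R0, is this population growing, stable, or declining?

growing

R0 = Σ lx·mx = 0 + 2.931 + 2.853 + 2.451 + 1.968 + 1.78 + 0.096 = 12.079
R0 > 1, so the population is growing.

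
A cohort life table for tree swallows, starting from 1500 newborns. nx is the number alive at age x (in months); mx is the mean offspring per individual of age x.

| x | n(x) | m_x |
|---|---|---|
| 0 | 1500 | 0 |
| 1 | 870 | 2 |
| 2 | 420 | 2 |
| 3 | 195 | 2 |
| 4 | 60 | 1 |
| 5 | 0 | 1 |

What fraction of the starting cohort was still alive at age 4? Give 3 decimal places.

0.040

l_4 = n_4/n_0 = 60/1500 = 0.04 → 0.040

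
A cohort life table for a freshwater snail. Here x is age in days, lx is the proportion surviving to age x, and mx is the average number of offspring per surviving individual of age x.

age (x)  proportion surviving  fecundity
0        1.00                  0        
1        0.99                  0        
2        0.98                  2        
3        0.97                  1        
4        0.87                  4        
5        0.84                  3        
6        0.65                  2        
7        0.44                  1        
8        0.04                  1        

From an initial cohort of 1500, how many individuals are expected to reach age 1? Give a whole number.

Expected survivors = N0 · l_1 = 1500 × 0.99 = 1485 → 1485

1485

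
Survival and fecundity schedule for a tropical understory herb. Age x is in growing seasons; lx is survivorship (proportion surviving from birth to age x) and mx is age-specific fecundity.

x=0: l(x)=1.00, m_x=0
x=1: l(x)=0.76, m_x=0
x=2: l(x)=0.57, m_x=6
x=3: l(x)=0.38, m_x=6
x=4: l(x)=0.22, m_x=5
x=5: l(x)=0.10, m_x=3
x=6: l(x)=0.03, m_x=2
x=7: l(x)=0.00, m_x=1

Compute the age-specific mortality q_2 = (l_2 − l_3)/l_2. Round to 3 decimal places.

0.333

q_2 = (l_2 − l_3) / l_2 = (0.57 − 0.38) / 0.57
     = 0.19 / 0.57 = 0.333333… → 0.333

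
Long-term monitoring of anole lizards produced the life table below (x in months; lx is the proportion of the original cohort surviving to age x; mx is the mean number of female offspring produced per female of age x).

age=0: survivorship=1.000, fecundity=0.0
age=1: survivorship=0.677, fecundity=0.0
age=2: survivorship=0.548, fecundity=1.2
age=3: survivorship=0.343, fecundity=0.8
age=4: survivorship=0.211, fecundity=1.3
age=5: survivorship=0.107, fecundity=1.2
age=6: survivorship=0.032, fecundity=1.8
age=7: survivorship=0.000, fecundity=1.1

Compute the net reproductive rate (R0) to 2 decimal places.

lx·mx by age: 0, 0, 0.6576, 0.2744, 0.2743, 0.1284, 0.0576, 0
R0 = Σ lx·mx = 1.3923 → 1.39

1.39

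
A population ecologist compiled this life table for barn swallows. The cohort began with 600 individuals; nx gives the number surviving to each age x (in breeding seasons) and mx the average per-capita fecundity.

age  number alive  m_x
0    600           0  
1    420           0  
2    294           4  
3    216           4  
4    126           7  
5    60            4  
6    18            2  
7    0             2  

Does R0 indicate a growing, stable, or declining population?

lx = nx/n0 = nx/600: 1, 0.7, 0.49, 0.36, 0.21, 0.1, 0.03, 0
R0 = Σ lx·mx = 0 + 0 + 1.96 + 1.44 + 1.47 + 0.4 + 0.06 + 0 = 5.33
R0 > 1, so the population is growing.

growing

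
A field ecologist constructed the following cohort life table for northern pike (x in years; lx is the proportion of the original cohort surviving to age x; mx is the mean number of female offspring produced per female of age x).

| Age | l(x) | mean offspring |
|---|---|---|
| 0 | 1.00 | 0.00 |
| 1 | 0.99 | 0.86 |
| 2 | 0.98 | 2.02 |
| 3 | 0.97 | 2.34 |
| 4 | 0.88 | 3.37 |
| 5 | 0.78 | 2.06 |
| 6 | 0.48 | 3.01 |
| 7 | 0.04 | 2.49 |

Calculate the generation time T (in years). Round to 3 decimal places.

lx·mx: 0, 0.8514, 1.9796, 2.2698, 2.9656, 1.6068, 1.4448, 0.0996 → R0 = 11.2176
x·lx·mx: 0, 0.8514, 3.9592, 6.8094, 11.8624, 8.034, 8.6688, 0.6972 → Σ = 40.8824
T = 40.8824 / 11.2176 = 3.644487… → 3.644

3.644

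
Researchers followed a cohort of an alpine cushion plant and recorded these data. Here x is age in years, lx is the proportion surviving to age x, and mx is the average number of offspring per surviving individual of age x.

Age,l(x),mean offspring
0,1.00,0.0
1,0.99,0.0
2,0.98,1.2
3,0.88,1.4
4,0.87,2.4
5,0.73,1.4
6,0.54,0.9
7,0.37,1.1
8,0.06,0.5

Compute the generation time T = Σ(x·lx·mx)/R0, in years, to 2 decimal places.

3.96

lx·mx: 0, 0, 1.176, 1.232, 2.088, 1.022, 0.486, 0.407, 0.03 → R0 = 6.441
x·lx·mx: 0, 0, 2.352, 3.696, 8.352, 5.11, 2.916, 2.849, 0.24 → Σ = 25.515
T = 25.515 / 6.441 = 3.961341… → 3.96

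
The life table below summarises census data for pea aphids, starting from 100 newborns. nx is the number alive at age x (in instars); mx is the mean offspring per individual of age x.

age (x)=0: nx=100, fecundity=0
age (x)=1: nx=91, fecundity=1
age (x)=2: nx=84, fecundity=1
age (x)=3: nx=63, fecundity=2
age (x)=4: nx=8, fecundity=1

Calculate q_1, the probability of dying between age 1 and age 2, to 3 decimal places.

lx = nx/n0 = nx/100: 1, 0.91, 0.84, 0.63, 0.08
q_1 = (l_1 − l_2) / l_1 = (0.91 − 0.84) / 0.91
     = 0.07 / 0.91 = 0.076923… → 0.077

0.077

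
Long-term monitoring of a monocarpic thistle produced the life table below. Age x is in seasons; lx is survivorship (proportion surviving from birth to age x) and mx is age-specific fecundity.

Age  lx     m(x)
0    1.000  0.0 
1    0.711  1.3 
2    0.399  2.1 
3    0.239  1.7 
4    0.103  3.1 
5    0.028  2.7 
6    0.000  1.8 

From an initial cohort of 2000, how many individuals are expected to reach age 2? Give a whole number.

798

Expected survivors = N0 · l_2 = 2000 × 0.399 = 798 → 798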